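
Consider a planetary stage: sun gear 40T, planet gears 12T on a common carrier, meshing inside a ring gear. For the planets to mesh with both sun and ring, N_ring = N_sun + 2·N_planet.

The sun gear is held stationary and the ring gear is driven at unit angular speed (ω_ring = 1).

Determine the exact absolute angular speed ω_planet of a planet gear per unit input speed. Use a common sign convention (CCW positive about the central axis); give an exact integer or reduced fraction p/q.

8/3

N_ring = 40 + 2·12 = 64
40(ω_s−ω_c) = −64(ω_r−ω_c),  ω_s=0, ω_r=1
40(0−ω_c) = −64(1−ω_c)  ⇒  104ω_c = 64  ⇒  ω_c = 8/13
sun–planet: 40·(0−8/13) = −12·(ω_p−ω_c)  ⇒  ω_p−ω_c = −(40/12)·(-8/13) = 80/39
ω_p = 8/13 + 80/39 = 8/3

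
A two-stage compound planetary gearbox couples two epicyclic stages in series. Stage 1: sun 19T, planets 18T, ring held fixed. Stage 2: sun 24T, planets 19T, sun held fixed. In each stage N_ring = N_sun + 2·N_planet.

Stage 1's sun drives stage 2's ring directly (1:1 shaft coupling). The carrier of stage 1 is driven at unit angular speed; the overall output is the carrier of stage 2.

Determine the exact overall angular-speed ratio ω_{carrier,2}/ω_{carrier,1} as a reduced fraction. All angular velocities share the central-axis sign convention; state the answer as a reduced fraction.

2294/817

Stage 1: N_ring = 19 + 2·18 = 55
Stage 1: 19(ω_s−ω_c) = −55(ω_r−ω_c),  ω_r=0, ω_c=1
Stage 1: ω_s = 1 − (55/19)(0−1) = 74/19
  ⇒ ω_s¹/ω_c¹ = 74/19
Stage 2: N_ring = 24 + 2·19 = 62
Stage 2: 24(ω_s−ω_c) = −62(ω_r−ω_c),  ω_s=0, ω_r=1
Stage 2: 24(0−ω_c) = −62(1−ω_c)  ⇒  86ω_c = 62  ⇒  ω_c = 31/43
  ⇒ ω_c²/ω_r² = 31/43
Coupling ω_r² = ω_s¹ ⇒ overall = 74/19 × 31/43 = 2294/817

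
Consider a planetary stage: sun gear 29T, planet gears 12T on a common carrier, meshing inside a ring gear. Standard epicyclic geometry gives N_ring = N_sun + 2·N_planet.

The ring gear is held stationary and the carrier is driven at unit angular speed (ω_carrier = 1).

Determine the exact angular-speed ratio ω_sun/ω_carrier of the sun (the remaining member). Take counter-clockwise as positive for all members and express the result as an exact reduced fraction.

N_ring = 29 + 2·12 = 53
29(ω_s−ω_c) = −53(ω_r−ω_c),  ω_r=0, ω_c=1
ω_s = 1 − (53/29)(0−1) = 82/29
ω_s/ω_c = 82/29

82/29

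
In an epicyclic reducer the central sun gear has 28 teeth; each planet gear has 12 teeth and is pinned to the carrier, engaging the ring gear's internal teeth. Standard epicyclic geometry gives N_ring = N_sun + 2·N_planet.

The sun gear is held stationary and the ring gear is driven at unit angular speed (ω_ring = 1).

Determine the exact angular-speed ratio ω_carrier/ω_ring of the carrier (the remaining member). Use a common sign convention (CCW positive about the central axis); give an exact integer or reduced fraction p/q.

13/20

N_ring = 28 + 2·12 = 52
28(ω_s−ω_c) = −52(ω_r−ω_c),  ω_s=0, ω_r=1
28(0−ω_c) = −52(1−ω_c)  ⇒  80ω_c = 52  ⇒  ω_c = 13/20
ω_c/ω_r = 13/20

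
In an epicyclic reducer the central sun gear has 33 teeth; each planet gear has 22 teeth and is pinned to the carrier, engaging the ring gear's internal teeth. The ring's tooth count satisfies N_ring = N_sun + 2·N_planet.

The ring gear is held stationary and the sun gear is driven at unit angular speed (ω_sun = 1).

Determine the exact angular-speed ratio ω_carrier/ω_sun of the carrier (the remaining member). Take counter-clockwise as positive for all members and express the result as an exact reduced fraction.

N_ring = 33 + 2·22 = 77
33(ω_s−ω_c) = −77(ω_r−ω_c),  ω_r=0, ω_s=1
33(1−ω_c) = −77(0−ω_c)  ⇒  110ω_c = 33  ⇒  ω_c = 3/10
ω_c/ω_s = 3/10

3/10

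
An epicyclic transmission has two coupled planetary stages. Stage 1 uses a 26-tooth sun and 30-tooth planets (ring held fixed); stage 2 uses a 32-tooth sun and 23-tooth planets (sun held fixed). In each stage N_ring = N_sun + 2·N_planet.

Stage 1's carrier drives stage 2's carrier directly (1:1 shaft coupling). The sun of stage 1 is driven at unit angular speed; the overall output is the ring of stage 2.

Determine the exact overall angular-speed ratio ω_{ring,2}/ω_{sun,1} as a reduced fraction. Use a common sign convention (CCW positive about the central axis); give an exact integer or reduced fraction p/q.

Stage 1: N_ring = 26 + 2·30 = 86
Stage 1: 26(ω_s−ω_c) = −86(ω_r−ω_c),  ω_r=0, ω_s=1
Stage 1: 26(1−ω_c) = −86(0−ω_c)  ⇒  112ω_c = 26  ⇒  ω_c = 13/56
  ⇒ ω_c¹/ω_s¹ = 13/56
Stage 2: N_ring = 32 + 2·23 = 78
Stage 2: 32(ω_s−ω_c) = −78(ω_r−ω_c),  ω_s=0, ω_c=1
Stage 2: ω_r = 1 − (32/78)(0−1) = 55/39
  ⇒ ω_r²/ω_c² = 55/39
Coupling ω_c² = ω_c¹ ⇒ overall = 13/56 × 55/39 = 55/168

55/168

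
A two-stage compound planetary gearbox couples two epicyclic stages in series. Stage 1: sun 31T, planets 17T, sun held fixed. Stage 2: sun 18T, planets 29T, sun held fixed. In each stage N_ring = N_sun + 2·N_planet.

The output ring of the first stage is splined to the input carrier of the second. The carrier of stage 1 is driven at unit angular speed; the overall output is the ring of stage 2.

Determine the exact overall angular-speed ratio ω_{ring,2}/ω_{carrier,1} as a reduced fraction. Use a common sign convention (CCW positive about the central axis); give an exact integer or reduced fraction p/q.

Stage 1: N_ring = 31 + 2·17 = 65
Stage 1: 31(ω_s−ω_c) = −65(ω_r−ω_c),  ω_s=0, ω_c=1
Stage 1: ω_r = 1 − (31/65)(0−1) = 96/65
  ⇒ ω_r¹/ω_c¹ = 96/65
Stage 2: N_ring = 18 + 2·29 = 76
Stage 2: 18(ω_s−ω_c) = −76(ω_r−ω_c),  ω_s=0, ω_c=1
Stage 2: ω_r = 1 − (18/76)(0−1) = 47/38
  ⇒ ω_r²/ω_c² = 47/38
Coupling ω_c² = ω_r¹ ⇒ overall = 96/65 × 47/38 = 2256/1235

2256/1235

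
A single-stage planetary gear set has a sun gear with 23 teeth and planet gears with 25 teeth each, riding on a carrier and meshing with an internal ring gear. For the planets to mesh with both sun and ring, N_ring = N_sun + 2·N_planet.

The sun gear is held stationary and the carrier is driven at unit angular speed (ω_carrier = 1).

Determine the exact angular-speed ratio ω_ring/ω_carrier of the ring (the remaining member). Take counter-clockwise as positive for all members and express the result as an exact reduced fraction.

96/73

N_ring = 23 + 2·25 = 73
23(ω_s−ω_c) = −73(ω_r−ω_c),  ω_s=0, ω_c=1
ω_r = 1 − (23/73)(0−1) = 96/73
ω_r/ω_c = 96/73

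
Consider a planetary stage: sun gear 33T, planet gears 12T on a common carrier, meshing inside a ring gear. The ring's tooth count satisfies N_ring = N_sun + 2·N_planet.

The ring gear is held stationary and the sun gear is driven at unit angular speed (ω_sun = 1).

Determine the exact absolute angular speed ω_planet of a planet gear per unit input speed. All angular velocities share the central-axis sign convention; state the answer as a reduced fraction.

N_ring = 33 + 2·12 = 57
33(ω_s−ω_c) = −57(ω_r−ω_c),  ω_r=0, ω_s=1
33(1−ω_c) = −57(0−ω_c)  ⇒  90ω_c = 33  ⇒  ω_c = 11/30
sun–planet: 33·(1−11/30) = −12·(ω_p−ω_c)  ⇒  ω_p−ω_c = −(33/12)·(19/30) = -209/120
ω_p = 11/30 − 209/120 = -11/8

-11/8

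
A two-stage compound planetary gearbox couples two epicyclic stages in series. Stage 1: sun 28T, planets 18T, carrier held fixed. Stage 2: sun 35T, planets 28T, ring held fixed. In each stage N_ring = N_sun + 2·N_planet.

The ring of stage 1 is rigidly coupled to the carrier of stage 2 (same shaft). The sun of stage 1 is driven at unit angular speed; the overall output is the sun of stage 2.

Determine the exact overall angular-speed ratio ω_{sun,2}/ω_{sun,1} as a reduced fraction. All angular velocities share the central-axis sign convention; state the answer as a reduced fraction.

Stage 1: N_ring = 28 + 2·18 = 64
Stage 1: 28(ω_s−ω_c) = −64(ω_r−ω_c),  ω_c=0, ω_s=1
Stage 1: ω_r = 0 − (28/64)(1−0) = -7/16
  ⇒ ω_r¹/ω_s¹ = -7/16
Stage 2: N_ring = 35 + 2·28 = 91
Stage 2: 35(ω_s−ω_c) = −91(ω_r−ω_c),  ω_r=0, ω_c=1
Stage 2: ω_s = 1 − (91/35)(0−1) = 18/5
  ⇒ ω_s²/ω_c² = 18/5
Coupling ω_c² = ω_r¹ ⇒ overall = -7/16 × 18/5 = -63/40

-63/40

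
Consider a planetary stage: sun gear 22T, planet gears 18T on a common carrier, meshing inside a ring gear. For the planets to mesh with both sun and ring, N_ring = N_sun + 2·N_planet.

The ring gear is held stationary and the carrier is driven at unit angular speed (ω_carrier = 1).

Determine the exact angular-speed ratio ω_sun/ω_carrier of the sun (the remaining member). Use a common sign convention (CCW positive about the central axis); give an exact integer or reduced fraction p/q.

N_ring = 22 + 2·18 = 58
22(ω_s−ω_c) = −58(ω_r−ω_c),  ω_r=0, ω_c=1
ω_s = 1 − (58/22)(0−1) = 40/11
ω_s/ω_c = 40/11

40/11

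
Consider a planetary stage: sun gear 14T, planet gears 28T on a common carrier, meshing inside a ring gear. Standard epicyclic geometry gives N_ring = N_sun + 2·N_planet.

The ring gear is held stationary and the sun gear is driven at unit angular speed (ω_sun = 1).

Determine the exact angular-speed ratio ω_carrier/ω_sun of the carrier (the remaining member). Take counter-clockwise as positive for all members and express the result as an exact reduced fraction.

N_ring = 14 + 2·28 = 70
14(ω_s−ω_c) = −70(ω_r−ω_c),  ω_r=0, ω_s=1
14(1−ω_c) = −70(0−ω_c)  ⇒  84ω_c = 14  ⇒  ω_c = 1/6
ω_c/ω_s = 1/6

1/6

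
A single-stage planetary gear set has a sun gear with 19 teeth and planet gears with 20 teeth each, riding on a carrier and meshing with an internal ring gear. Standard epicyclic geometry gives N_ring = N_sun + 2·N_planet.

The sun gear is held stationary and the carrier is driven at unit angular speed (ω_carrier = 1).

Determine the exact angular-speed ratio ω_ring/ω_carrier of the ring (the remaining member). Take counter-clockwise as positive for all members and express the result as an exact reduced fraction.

N_ring = 19 + 2·20 = 59
19(ω_s−ω_c) = −59(ω_r−ω_c),  ω_s=0, ω_c=1
ω_r = 1 − (19/59)(0−1) = 78/59
ω_r/ω_c = 78/59

78/59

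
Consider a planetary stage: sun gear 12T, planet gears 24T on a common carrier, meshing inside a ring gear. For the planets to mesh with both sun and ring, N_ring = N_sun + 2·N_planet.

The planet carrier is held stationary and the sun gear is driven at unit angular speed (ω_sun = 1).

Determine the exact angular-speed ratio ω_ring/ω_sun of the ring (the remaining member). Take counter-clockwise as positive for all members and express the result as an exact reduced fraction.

-1/5

N_ring = 12 + 2·24 = 60
12(ω_s−ω_c) = −60(ω_r−ω_c),  ω_c=0, ω_s=1
ω_r = 0 − (12/60)(1−0) = -1/5
ω_r/ω_s = -1/5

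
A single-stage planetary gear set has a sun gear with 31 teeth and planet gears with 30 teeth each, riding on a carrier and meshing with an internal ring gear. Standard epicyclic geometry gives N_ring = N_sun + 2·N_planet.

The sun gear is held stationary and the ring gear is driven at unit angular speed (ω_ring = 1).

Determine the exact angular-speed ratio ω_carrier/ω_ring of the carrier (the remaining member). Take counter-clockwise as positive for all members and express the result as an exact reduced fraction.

N_ring = 31 + 2·30 = 91
31(ω_s−ω_c) = −91(ω_r−ω_c),  ω_s=0, ω_r=1
31(0−ω_c) = −91(1−ω_c)  ⇒  122ω_c = 91  ⇒  ω_c = 91/122
ω_c/ω_r = 91/122

91/122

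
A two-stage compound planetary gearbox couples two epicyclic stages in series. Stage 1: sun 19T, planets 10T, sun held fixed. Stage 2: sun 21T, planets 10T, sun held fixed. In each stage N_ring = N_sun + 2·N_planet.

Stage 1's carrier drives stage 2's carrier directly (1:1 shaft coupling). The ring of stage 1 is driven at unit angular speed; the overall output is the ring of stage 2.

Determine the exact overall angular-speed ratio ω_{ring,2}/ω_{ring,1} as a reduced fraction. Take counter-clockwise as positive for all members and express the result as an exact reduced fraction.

Stage 1: N_ring = 19 + 2·10 = 39
Stage 1: 19(ω_s−ω_c) = −39(ω_r−ω_c),  ω_s=0, ω_r=1
Stage 1: 19(0−ω_c) = −39(1−ω_c)  ⇒  58ω_c = 39  ⇒  ω_c = 39/58
  ⇒ ω_c¹/ω_r¹ = 39/58
Stage 2: N_ring = 21 + 2·10 = 41
Stage 2: 21(ω_s−ω_c) = −41(ω_r−ω_c),  ω_s=0, ω_c=1
Stage 2: ω_r = 1 − (21/41)(0−1) = 62/41
  ⇒ ω_r²/ω_c² = 62/41
Coupling ω_c² = ω_c¹ ⇒ overall = 39/58 × 62/41 = 1209/1189

1209/1189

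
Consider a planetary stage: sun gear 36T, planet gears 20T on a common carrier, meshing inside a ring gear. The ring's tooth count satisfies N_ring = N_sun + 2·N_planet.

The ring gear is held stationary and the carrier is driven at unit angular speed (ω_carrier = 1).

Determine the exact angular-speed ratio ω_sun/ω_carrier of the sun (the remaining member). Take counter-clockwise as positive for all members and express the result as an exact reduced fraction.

28/9

N_ring = 36 + 2·20 = 76
36(ω_s−ω_c) = −76(ω_r−ω_c),  ω_r=0, ω_c=1
ω_s = 1 − (76/36)(0−1) = 28/9
ω_s/ω_c = 28/9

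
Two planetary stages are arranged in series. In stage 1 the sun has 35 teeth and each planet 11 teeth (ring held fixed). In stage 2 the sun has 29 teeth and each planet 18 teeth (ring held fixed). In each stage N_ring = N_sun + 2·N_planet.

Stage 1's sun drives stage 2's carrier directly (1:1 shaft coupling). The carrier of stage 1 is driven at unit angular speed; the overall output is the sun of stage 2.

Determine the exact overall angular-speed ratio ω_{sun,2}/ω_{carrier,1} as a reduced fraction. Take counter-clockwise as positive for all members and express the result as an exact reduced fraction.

Stage 1: N_ring = 35 + 2·11 = 57
Stage 1: 35(ω_s−ω_c) = −57(ω_r−ω_c),  ω_r=0, ω_c=1
Stage 1: ω_s = 1 − (57/35)(0−1) = 92/35
  ⇒ ω_s¹/ω_c¹ = 92/35
Stage 2: N_ring = 29 + 2·18 = 65
Stage 2: 29(ω_s−ω_c) = −65(ω_r−ω_c),  ω_r=0, ω_c=1
Stage 2: ω_s = 1 − (65/29)(0−1) = 94/29
  ⇒ ω_s²/ω_c² = 94/29
Coupling ω_c² = ω_s¹ ⇒ overall = 92/35 × 94/29 = 8648/1015

8648/1015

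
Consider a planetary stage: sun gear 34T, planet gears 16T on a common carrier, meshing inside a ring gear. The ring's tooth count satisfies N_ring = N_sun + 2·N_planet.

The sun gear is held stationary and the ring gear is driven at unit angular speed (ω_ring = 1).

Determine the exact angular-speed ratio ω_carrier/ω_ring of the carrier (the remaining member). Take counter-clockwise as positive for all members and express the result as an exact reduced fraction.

33/50

N_ring = 34 + 2·16 = 66
34(ω_s−ω_c) = −66(ω_r−ω_c),  ω_s=0, ω_r=1
34(0−ω_c) = −66(1−ω_c)  ⇒  100ω_c = 66  ⇒  ω_c = 33/50
ω_c/ω_r = 33/50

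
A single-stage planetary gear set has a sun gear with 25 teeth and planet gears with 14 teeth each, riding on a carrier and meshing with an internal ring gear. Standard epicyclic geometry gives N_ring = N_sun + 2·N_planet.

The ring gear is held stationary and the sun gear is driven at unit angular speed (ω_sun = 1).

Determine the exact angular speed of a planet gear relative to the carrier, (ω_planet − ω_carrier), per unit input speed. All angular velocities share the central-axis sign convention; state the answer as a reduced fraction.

N_ring = 25 + 2·14 = 53
25(ω_s−ω_c) = −53(ω_r−ω_c),  ω_r=0, ω_s=1
25(1−ω_c) = −53(0−ω_c)  ⇒  78ω_c = 25  ⇒  ω_c = 25/78
sun–planet: 25·(1−25/78) = −14·(ω_p−ω_c)  ⇒  ω_p−ω_c = −(25/14)·(53/78) = -1325/1092

-1325/1092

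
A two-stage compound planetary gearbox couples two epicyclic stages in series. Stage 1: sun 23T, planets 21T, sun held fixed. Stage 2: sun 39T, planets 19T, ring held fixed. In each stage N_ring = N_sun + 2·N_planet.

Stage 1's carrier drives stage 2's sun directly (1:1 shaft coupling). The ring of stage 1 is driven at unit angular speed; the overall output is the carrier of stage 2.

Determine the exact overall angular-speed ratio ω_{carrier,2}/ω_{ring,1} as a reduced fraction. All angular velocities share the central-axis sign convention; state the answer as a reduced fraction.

2535/10208

Stage 1: N_ring = 23 + 2·21 = 65
Stage 1: 23(ω_s−ω_c) = −65(ω_r−ω_c),  ω_s=0, ω_r=1
Stage 1: 23(0−ω_c) = −65(1−ω_c)  ⇒  88ω_c = 65  ⇒  ω_c = 65/88
  ⇒ ω_c¹/ω_r¹ = 65/88
Stage 2: N_ring = 39 + 2·19 = 77
Stage 2: 39(ω_s−ω_c) = −77(ω_r−ω_c),  ω_r=0, ω_s=1
Stage 2: 39(1−ω_c) = −77(0−ω_c)  ⇒  116ω_c = 39  ⇒  ω_c = 39/116
  ⇒ ω_c²/ω_s² = 39/116
Coupling ω_s² = ω_c¹ ⇒ overall = 65/88 × 39/116 = 2535/10208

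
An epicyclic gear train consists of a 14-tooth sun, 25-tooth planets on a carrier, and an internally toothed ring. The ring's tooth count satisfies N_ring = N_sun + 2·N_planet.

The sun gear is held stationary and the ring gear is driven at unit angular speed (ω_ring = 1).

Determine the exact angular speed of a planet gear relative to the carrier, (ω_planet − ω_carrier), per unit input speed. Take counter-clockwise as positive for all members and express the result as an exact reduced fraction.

448/975

N_ring = 14 + 2·25 = 64
14(ω_s−ω_c) = −64(ω_r−ω_c),  ω_s=0, ω_r=1
14(0−ω_c) = −64(1−ω_c)  ⇒  78ω_c = 64  ⇒  ω_c = 32/39
sun–planet: 14·(0−32/39) = −25·(ω_p−ω_c)  ⇒  ω_p−ω_c = −(14/25)·(-32/39) = 448/975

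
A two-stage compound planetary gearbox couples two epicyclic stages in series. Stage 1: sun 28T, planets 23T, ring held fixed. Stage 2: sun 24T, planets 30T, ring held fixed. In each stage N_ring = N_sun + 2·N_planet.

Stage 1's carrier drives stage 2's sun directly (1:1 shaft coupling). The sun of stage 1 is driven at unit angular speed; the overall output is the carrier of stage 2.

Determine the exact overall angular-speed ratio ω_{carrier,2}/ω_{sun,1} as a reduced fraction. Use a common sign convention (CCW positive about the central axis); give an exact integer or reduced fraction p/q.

Stage 1: N_ring = 28 + 2·23 = 74
Stage 1: 28(ω_s−ω_c) = −74(ω_r−ω_c),  ω_r=0, ω_s=1
Stage 1: 28(1−ω_c) = −74(0−ω_c)  ⇒  102ω_c = 28  ⇒  ω_c = 14/51
  ⇒ ω_c¹/ω_s¹ = 14/51
Stage 2: N_ring = 24 + 2·30 = 84
Stage 2: 24(ω_s−ω_c) = −84(ω_r−ω_c),  ω_r=0, ω_s=1
Stage 2: 24(1−ω_c) = −84(0−ω_c)  ⇒  108ω_c = 24  ⇒  ω_c = 2/9
  ⇒ ω_c²/ω_s² = 2/9
Coupling ω_s² = ω_c¹ ⇒ overall = 14/51 × 2/9 = 28/459

28/459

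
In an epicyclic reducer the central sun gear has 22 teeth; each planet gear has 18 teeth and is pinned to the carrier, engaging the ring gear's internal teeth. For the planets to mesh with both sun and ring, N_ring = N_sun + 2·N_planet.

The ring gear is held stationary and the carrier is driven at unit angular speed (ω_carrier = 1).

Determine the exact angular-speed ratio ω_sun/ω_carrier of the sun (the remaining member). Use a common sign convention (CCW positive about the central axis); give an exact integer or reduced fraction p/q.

40/11

N_ring = 22 + 2·18 = 58
22(ω_s−ω_c) = −58(ω_r−ω_c),  ω_r=0, ω_c=1
ω_s = 1 − (58/22)(0−1) = 40/11
ω_s/ω_c = 40/11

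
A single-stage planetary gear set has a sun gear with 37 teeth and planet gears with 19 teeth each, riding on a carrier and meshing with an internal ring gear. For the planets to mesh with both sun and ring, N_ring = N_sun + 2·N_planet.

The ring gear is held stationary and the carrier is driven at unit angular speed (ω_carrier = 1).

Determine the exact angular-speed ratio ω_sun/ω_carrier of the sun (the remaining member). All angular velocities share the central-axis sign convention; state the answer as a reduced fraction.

112/37

N_ring = 37 + 2·19 = 75
37(ω_s−ω_c) = −75(ω_r−ω_c),  ω_r=0, ω_c=1
ω_s = 1 − (75/37)(0−1) = 112/37
ω_s/ω_c = 112/37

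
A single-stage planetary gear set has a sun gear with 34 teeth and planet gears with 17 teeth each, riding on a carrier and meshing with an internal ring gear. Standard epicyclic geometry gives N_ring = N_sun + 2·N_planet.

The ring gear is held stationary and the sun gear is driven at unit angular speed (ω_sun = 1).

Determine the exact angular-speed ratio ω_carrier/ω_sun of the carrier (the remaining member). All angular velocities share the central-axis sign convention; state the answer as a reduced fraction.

1/3

N_ring = 34 + 2·17 = 68
34(ω_s−ω_c) = −68(ω_r−ω_c),  ω_r=0, ω_s=1
34(1−ω_c) = −68(0−ω_c)  ⇒  102ω_c = 34  ⇒  ω_c = 1/3
ω_c/ω_s = 1/3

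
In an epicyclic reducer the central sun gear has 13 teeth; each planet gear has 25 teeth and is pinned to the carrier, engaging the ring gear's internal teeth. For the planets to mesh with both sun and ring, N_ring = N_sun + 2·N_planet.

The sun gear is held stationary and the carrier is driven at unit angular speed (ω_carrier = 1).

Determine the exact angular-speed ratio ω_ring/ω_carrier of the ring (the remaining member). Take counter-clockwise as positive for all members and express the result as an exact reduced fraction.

N_ring = 13 + 2·25 = 63
13(ω_s−ω_c) = −63(ω_r−ω_c),  ω_s=0, ω_c=1
ω_r = 1 − (13/63)(0−1) = 76/63
ω_r/ω_c = 76/63

76/63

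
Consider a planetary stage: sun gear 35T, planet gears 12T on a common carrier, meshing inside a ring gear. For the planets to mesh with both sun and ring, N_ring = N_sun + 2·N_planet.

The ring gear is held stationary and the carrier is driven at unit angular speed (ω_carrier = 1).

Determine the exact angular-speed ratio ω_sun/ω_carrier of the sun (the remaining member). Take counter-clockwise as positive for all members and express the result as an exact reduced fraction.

94/35

N_ring = 35 + 2·12 = 59
35(ω_s−ω_c) = −59(ω_r−ω_c),  ω_r=0, ω_c=1
ω_s = 1 − (59/35)(0−1) = 94/35
ω_s/ω_c = 94/35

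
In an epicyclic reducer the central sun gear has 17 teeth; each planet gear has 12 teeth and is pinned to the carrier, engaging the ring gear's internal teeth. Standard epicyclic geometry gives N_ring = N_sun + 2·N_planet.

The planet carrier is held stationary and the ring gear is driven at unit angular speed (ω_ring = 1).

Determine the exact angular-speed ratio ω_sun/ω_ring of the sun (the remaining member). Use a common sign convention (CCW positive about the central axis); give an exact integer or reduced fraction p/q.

N_ring = 17 + 2·12 = 41
17(ω_s−ω_c) = −41(ω_r−ω_c),  ω_c=0, ω_r=1
ω_s = 0 − (41/17)(1−0) = -41/17
ω_s/ω_r = -41/17

-41/17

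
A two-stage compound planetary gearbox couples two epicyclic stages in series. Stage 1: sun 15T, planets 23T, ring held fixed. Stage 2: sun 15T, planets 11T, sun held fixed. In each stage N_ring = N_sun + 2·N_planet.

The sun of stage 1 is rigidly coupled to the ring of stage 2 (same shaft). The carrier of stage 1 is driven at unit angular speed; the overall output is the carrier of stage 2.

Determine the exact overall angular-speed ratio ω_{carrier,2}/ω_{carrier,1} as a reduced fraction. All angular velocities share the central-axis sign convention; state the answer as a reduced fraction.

Stage 1: N_ring = 15 + 2·23 = 61
Stage 1: 15(ω_s−ω_c) = −61(ω_r−ω_c),  ω_r=0, ω_c=1
Stage 1: ω_s = 1 − (61/15)(0−1) = 76/15
  ⇒ ω_s¹/ω_c¹ = 76/15
Stage 2: N_ring = 15 + 2·11 = 37
Stage 2: 15(ω_s−ω_c) = −37(ω_r−ω_c),  ω_s=0, ω_r=1
Stage 2: 15(0−ω_c) = −37(1−ω_c)  ⇒  52ω_c = 37  ⇒  ω_c = 37/52
  ⇒ ω_c²/ω_r² = 37/52
Coupling ω_r² = ω_s¹ ⇒ overall = 76/15 × 37/52 = 703/195

703/195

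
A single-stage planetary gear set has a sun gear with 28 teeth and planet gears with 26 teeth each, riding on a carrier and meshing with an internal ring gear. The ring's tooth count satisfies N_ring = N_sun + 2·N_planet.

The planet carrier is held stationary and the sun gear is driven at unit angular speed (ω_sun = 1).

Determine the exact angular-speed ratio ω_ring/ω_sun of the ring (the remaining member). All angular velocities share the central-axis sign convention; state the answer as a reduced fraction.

N_ring = 28 + 2·26 = 80
28(ω_s−ω_c) = −80(ω_r−ω_c),  ω_c=0, ω_s=1
ω_r = 0 − (28/80)(1−0) = -7/20
ω_r/ω_s = -7/20

-7/20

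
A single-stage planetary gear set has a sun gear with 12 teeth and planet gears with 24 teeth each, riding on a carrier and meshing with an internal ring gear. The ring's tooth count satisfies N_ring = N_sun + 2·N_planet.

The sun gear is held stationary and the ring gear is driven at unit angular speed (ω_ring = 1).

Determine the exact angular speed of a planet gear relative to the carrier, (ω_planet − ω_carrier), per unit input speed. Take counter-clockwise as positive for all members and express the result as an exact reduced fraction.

N_ring = 12 + 2·24 = 60
12(ω_s−ω_c) = −60(ω_r−ω_c),  ω_s=0, ω_r=1
12(0−ω_c) = −60(1−ω_c)  ⇒  72ω_c = 60  ⇒  ω_c = 5/6
sun–planet: 12·(0−5/6) = −24·(ω_p−ω_c)  ⇒  ω_p−ω_c = −(12/24)·(-5/6) = 5/12

5/12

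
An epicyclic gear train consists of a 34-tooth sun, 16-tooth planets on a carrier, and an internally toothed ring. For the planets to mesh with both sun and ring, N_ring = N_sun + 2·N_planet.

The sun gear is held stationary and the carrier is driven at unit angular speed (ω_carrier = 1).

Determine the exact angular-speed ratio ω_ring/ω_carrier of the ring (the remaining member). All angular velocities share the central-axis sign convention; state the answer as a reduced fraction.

50/33

N_ring = 34 + 2·16 = 66
34(ω_s−ω_c) = −66(ω_r−ω_c),  ω_s=0, ω_c=1
ω_r = 1 − (34/66)(0−1) = 50/33
ω_r/ω_c = 50/33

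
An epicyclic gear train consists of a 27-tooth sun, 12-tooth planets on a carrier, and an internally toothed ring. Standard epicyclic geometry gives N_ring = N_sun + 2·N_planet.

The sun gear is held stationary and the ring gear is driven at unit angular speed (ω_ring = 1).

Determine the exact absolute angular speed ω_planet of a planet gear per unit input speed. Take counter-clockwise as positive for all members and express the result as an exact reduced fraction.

17/8

N_ring = 27 + 2·12 = 51
27(ω_s−ω_c) = −51(ω_r−ω_c),  ω_s=0, ω_r=1
27(0−ω_c) = −51(1−ω_c)  ⇒  78ω_c = 51  ⇒  ω_c = 17/26
sun–planet: 27·(0−17/26) = −12·(ω_p−ω_c)  ⇒  ω_p−ω_c = −(27/12)·(-17/26) = 153/104
ω_p = 17/26 + 153/104 = 17/8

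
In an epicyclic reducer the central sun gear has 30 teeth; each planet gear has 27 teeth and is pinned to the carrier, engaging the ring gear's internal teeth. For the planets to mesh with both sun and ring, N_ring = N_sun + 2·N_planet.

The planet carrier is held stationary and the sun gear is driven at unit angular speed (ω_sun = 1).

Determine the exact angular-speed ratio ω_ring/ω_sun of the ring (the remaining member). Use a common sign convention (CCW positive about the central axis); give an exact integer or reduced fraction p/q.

-5/14

N_ring = 30 + 2·27 = 84
30(ω_s−ω_c) = −84(ω_r−ω_c),  ω_c=0, ω_s=1
ω_r = 0 − (30/84)(1−0) = -5/14
ω_r/ω_s = -5/14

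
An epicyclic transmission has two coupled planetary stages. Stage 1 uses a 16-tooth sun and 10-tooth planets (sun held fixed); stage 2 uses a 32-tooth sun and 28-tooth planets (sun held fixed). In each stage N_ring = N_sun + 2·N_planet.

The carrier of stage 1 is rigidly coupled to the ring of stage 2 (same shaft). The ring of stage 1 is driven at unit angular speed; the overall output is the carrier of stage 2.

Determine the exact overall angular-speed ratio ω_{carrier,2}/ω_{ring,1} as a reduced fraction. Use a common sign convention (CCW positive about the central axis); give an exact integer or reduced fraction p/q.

33/65

Stage 1: N_ring = 16 + 2·10 = 36
Stage 1: 16(ω_s−ω_c) = −36(ω_r−ω_c),  ω_s=0, ω_r=1
Stage 1: 16(0−ω_c) = −36(1−ω_c)  ⇒  52ω_c = 36  ⇒  ω_c = 9/13
  ⇒ ω_c¹/ω_r¹ = 9/13
Stage 2: N_ring = 32 + 2·28 = 88
Stage 2: 32(ω_s−ω_c) = −88(ω_r−ω_c),  ω_s=0, ω_r=1
Stage 2: 32(0−ω_c) = −88(1−ω_c)  ⇒  120ω_c = 88  ⇒  ω_c = 11/15
  ⇒ ω_c²/ω_r² = 11/15
Coupling ω_r² = ω_c¹ ⇒ overall = 9/13 × 11/15 = 33/65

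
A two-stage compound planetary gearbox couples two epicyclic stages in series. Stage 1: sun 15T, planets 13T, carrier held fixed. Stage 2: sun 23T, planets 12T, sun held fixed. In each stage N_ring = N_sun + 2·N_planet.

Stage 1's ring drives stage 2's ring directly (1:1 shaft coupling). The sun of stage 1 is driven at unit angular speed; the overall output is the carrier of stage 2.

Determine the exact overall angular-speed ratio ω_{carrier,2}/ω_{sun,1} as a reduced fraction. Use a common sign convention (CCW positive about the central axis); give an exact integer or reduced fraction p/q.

-141/574

Stage 1: N_ring = 15 + 2·13 = 41
Stage 1: 15(ω_s−ω_c) = −41(ω_r−ω_c),  ω_c=0, ω_s=1
Stage 1: ω_r = 0 − (15/41)(1−0) = -15/41
  ⇒ ω_r¹/ω_s¹ = -15/41
Stage 2: N_ring = 23 + 2·12 = 47
Stage 2: 23(ω_s−ω_c) = −47(ω_r−ω_c),  ω_s=0, ω_r=1
Stage 2: 23(0−ω_c) = −47(1−ω_c)  ⇒  70ω_c = 47  ⇒  ω_c = 47/70
  ⇒ ω_c²/ω_r² = 47/70
Coupling ω_r² = ω_r¹ ⇒ overall = -15/41 × 47/70 = -141/574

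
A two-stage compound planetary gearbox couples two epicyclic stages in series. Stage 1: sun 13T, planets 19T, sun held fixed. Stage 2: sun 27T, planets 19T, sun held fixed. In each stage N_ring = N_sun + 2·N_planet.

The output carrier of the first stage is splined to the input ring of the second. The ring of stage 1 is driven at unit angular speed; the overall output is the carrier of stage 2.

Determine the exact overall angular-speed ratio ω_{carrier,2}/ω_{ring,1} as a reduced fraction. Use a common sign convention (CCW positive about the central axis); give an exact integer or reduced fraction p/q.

3315/5888

Stage 1: N_ring = 13 + 2·19 = 51
Stage 1: 13(ω_s−ω_c) = −51(ω_r−ω_c),  ω_s=0, ω_r=1
Stage 1: 13(0−ω_c) = −51(1−ω_c)  ⇒  64ω_c = 51  ⇒  ω_c = 51/64
  ⇒ ω_c¹/ω_r¹ = 51/64
Stage 2: N_ring = 27 + 2·19 = 65
Stage 2: 27(ω_s−ω_c) = −65(ω_r−ω_c),  ω_s=0, ω_r=1
Stage 2: 27(0−ω_c) = −65(1−ω_c)  ⇒  92ω_c = 65  ⇒  ω_c = 65/92
  ⇒ ω_c²/ω_r² = 65/92
Coupling ω_r² = ω_c¹ ⇒ overall = 51/64 × 65/92 = 3315/5888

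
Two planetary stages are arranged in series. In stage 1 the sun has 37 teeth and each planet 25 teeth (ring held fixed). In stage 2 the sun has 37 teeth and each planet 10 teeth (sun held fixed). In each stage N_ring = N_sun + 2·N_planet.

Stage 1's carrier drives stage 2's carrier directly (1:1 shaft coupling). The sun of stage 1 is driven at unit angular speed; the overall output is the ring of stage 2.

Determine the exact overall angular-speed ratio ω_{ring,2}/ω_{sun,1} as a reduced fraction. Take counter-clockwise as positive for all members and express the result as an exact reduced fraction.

1739/3534

Stage 1: N_ring = 37 + 2·25 = 87
Stage 1: 37(ω_s−ω_c) = −87(ω_r−ω_c),  ω_r=0, ω_s=1
Stage 1: 37(1−ω_c) = −87(0−ω_c)  ⇒  124ω_c = 37  ⇒  ω_c = 37/124
  ⇒ ω_c¹/ω_s¹ = 37/124
Stage 2: N_ring = 37 + 2·10 = 57
Stage 2: 37(ω_s−ω_c) = −57(ω_r−ω_c),  ω_s=0, ω_c=1
Stage 2: ω_r = 1 − (37/57)(0−1) = 94/57
  ⇒ ω_r²/ω_c² = 94/57
Coupling ω_c² = ω_c¹ ⇒ overall = 37/124 × 94/57 = 1739/3534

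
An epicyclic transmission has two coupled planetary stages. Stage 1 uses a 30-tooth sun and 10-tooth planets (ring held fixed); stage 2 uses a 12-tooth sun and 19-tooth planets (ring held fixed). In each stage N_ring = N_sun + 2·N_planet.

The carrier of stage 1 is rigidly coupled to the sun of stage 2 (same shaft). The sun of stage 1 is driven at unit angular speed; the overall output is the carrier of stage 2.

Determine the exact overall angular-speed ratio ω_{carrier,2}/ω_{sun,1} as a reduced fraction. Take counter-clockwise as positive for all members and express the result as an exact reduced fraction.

Stage 1: N_ring = 30 + 2·10 = 50
Stage 1: 30(ω_s−ω_c) = −50(ω_r−ω_c),  ω_r=0, ω_s=1
Stage 1: 30(1−ω_c) = −50(0−ω_c)  ⇒  80ω_c = 30  ⇒  ω_c = 3/8
  ⇒ ω_c¹/ω_s¹ = 3/8
Stage 2: N_ring = 12 + 2·19 = 50
Stage 2: 12(ω_s−ω_c) = −50(ω_r−ω_c),  ω_r=0, ω_s=1
Stage 2: 12(1−ω_c) = −50(0−ω_c)  ⇒  62ω_c = 12  ⇒  ω_c = 6/31
  ⇒ ω_c²/ω_s² = 6/31
Coupling ω_s² = ω_c¹ ⇒ overall = 3/8 × 6/31 = 9/124

9/124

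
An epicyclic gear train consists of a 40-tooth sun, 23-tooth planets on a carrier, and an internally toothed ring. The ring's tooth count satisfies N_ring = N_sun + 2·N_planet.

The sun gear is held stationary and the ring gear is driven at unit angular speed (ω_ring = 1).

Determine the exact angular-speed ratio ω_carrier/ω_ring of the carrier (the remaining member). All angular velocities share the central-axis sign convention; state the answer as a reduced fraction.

N_ring = 40 + 2·23 = 86
40(ω_s−ω_c) = −86(ω_r−ω_c),  ω_s=0, ω_r=1
40(0−ω_c) = −86(1−ω_c)  ⇒  126ω_c = 86  ⇒  ω_c = 43/63
ω_c/ω_r = 43/63

43/63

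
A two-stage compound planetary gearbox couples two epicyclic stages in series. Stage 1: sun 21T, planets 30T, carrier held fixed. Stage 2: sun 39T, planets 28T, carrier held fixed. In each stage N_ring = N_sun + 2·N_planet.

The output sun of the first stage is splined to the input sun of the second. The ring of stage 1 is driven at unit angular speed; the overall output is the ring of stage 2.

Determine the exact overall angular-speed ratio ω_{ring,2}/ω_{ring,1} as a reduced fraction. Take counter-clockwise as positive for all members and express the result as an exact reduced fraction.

1053/665

Stage 1: N_ring = 21 + 2·30 = 81
Stage 1: 21(ω_s−ω_c) = −81(ω_r−ω_c),  ω_c=0, ω_r=1
Stage 1: ω_s = 0 − (81/21)(1−0) = -27/7
  ⇒ ω_s¹/ω_r¹ = -27/7
Stage 2: N_ring = 39 + 2·28 = 95
Stage 2: 39(ω_s−ω_c) = −95(ω_r−ω_c),  ω_c=0, ω_s=1
Stage 2: ω_r = 0 − (39/95)(1−0) = -39/95
  ⇒ ω_r²/ω_s² = -39/95
Coupling ω_s² = ω_s¹ ⇒ overall = -27/7 × -39/95 = 1053/665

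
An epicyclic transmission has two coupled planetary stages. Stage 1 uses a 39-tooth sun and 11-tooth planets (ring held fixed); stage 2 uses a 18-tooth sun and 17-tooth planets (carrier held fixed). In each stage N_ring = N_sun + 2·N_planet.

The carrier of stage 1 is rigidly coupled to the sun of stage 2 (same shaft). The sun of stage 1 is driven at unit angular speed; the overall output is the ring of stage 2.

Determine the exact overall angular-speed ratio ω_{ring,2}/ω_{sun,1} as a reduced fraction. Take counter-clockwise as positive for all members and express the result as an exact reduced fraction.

-27/200

Stage 1: N_ring = 39 + 2·11 = 61
Stage 1: 39(ω_s−ω_c) = −61(ω_r−ω_c),  ω_r=0, ω_s=1
Stage 1: 39(1−ω_c) = −61(0−ω_c)  ⇒  100ω_c = 39  ⇒  ω_c = 39/100
  ⇒ ω_c¹/ω_s¹ = 39/100
Stage 2: N_ring = 18 + 2·17 = 52
Stage 2: 18(ω_s−ω_c) = −52(ω_r−ω_c),  ω_c=0, ω_s=1
Stage 2: ω_r = 0 − (18/52)(1−0) = -9/26
  ⇒ ω_r²/ω_s² = -9/26
Coupling ω_s² = ω_c¹ ⇒ overall = 39/100 × -9/26 = -27/200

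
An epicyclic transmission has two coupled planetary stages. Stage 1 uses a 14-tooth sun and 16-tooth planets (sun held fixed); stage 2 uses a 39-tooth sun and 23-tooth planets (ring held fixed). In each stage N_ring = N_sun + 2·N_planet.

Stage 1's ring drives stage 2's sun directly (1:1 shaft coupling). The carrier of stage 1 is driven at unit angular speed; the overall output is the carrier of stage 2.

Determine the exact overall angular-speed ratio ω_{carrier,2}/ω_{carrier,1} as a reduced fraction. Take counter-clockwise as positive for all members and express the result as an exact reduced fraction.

Stage 1: N_ring = 14 + 2·16 = 46
Stage 1: 14(ω_s−ω_c) = −46(ω_r−ω_c),  ω_s=0, ω_c=1
Stage 1: ω_r = 1 − (14/46)(0−1) = 30/23
  ⇒ ω_r¹/ω_c¹ = 30/23
Stage 2: N_ring = 39 + 2·23 = 85
Stage 2: 39(ω_s−ω_c) = −85(ω_r−ω_c),  ω_r=0, ω_s=1
Stage 2: 39(1−ω_c) = −85(0−ω_c)  ⇒  124ω_c = 39  ⇒  ω_c = 39/124
  ⇒ ω_c²/ω_s² = 39/124
Coupling ω_s² = ω_r¹ ⇒ overall = 30/23 × 39/124 = 585/1426

585/1426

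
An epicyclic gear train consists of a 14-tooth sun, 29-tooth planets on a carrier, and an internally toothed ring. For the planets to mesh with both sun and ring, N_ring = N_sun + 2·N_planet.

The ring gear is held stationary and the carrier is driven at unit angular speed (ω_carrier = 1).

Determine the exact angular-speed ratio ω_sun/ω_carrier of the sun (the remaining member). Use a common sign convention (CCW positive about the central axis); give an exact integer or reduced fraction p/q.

N_ring = 14 + 2·29 = 72
14(ω_s−ω_c) = −72(ω_r−ω_c),  ω_r=0, ω_c=1
ω_s = 1 − (72/14)(0−1) = 43/7
ω_s/ω_c = 43/7

43/7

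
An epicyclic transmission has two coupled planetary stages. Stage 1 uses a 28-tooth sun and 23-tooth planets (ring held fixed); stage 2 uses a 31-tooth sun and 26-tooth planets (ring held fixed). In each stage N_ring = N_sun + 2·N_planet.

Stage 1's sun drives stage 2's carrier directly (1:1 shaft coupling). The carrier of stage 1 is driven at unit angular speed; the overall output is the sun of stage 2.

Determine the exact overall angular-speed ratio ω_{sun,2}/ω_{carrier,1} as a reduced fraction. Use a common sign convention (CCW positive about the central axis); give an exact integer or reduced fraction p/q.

Stage 1: N_ring = 28 + 2·23 = 74
Stage 1: 28(ω_s−ω_c) = −74(ω_r−ω_c),  ω_r=0, ω_c=1
Stage 1: ω_s = 1 − (74/28)(0−1) = 51/14
  ⇒ ω_s¹/ω_c¹ = 51/14
Stage 2: N_ring = 31 + 2·26 = 83
Stage 2: 31(ω_s−ω_c) = −83(ω_r−ω_c),  ω_r=0, ω_c=1
Stage 2: ω_s = 1 − (83/31)(0−1) = 114/31
  ⇒ ω_s²/ω_c² = 114/31
Coupling ω_c² = ω_s¹ ⇒ overall = 51/14 × 114/31 = 2907/217

2907/217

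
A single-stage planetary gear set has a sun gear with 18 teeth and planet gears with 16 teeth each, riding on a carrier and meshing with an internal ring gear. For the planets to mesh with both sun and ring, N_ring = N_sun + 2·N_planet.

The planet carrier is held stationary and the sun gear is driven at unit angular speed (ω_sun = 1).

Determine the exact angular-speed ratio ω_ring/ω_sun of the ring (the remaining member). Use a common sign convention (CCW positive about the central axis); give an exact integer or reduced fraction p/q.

N_ring = 18 + 2·16 = 50
18(ω_s−ω_c) = −50(ω_r−ω_c),  ω_c=0, ω_s=1
ω_r = 0 − (18/50)(1−0) = -9/25
ω_r/ω_s = -9/25

-9/25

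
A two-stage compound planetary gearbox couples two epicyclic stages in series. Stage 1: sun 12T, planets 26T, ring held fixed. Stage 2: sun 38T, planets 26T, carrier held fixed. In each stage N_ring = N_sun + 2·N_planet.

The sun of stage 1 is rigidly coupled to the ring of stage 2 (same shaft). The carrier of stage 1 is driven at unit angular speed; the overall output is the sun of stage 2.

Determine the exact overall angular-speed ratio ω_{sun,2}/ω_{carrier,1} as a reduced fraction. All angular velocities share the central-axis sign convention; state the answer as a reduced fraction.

Stage 1: N_ring = 12 + 2·26 = 64
Stage 1: 12(ω_s−ω_c) = −64(ω_r−ω_c),  ω_r=0, ω_c=1
Stage 1: ω_s = 1 − (64/12)(0−1) = 19/3
  ⇒ ω_s¹/ω_c¹ = 19/3
Stage 2: N_ring = 38 + 2·26 = 90
Stage 2: 38(ω_s−ω_c) = −90(ω_r−ω_c),  ω_c=0, ω_r=1
Stage 2: ω_s = 0 − (90/38)(1−0) = -45/19
  ⇒ ω_s²/ω_r² = -45/19
Coupling ω_r² = ω_s¹ ⇒ overall = 19/3 × -45/19 = -15

-15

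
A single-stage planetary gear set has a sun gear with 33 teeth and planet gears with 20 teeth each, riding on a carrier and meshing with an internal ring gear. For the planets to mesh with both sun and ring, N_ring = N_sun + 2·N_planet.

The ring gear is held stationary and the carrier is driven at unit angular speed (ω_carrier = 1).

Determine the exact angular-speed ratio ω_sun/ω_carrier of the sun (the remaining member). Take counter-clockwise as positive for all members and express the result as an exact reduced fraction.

N_ring = 33 + 2·20 = 73
33(ω_s−ω_c) = −73(ω_r−ω_c),  ω_r=0, ω_c=1
ω_s = 1 − (73/33)(0−1) = 106/33
ω_s/ω_c = 106/33

106/33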